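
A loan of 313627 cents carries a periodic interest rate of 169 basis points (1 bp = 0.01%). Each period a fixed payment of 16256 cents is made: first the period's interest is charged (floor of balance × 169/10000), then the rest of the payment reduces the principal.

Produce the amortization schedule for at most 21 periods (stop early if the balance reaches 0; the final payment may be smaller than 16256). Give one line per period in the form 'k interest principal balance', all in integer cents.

1. interest=⌊313627·169/10000⌋=5300; principal=16256-5300=10956; balance=313627-10956=302671
2. interest=⌊302671·169/10000⌋=5115; principal=16256-5115=11141; balance=302671-11141=291530
3. interest=⌊291530·169/10000⌋=4926; principal=16256-4926=11330; balance=291530-11330=280200
4. interest=⌊280200·169/10000⌋=4735; principal=16256-4735=11521; balance=280200-11521=268679
5. interest=⌊268679·169/10000⌋=4540; principal=16256-4540=11716; balance=268679-11716=256963
6. interest=⌊256963·169/10000⌋=4342; principal=16256-4342=11914; balance=256963-11914=245049
7. interest=⌊245049·169/10000⌋=4141; principal=16256-4141=12115; balance=245049-12115=232934
8. interest=⌊232934·169/10000⌋=3936; principal=16256-3936=12320; balance=232934-12320=220614
9. interest=⌊220614·169/10000⌋=3728; principal=16256-3728=12528; balance=220614-12528=208086
10. interest=⌊208086·169/10000⌋=3516; principal=16256-3516=12740; balance=208086-12740=195346
11. interest=⌊195346·169/10000⌋=3301; principal=16256-3301=12955; balance=195346-12955=182391
12. interest=⌊182391·169/10000⌋=3082; principal=16256-3082=13174; balance=182391-13174=169217
13. interest=⌊169217·169/10000⌋=2859; principal=16256-2859=13397; balance=169217-13397=155820
14. interest=⌊155820·169/10000⌋=2633; principal=16256-2633=13623; balance=155820-13623=142197
15. interest=⌊142197·169/10000⌋=2403; principal=16256-2403=13853; balance=142197-13853=128344
16. interest=⌊128344·169/10000⌋=2169; principal=16256-2169=14087; balance=128344-14087=114257
17. interest=⌊114257·169/10000⌋=1930; principal=16256-1930=14326; balance=114257-14326=99931
18. interest=⌊99931·169/10000⌋=1688; principal=16256-1688=14568; balance=99931-14568=85363
19. interest=⌊85363·169/10000⌋=1442; principal=16256-1442=14814; balance=85363-14814=70549
20. interest=⌊70549·169/10000⌋=1192; principal=16256-1192=15064; balance=70549-15064=55485
21. interest=⌊55485·169/10000⌋=937; principal=16256-937=15319; balance=55485-15319=40166

1 5300 10956 302671
2 5115 11141 291530
3 4926 11330 280200
4 4735 11521 268679
5 4540 11716 256963
6 4342 11914 245049
7 4141 12115 232934
8 3936 12320 220614
9 3728 12528 208086
10 3516 12740 195346
11 3301 12955 182391
12 3082 13174 169217
13 2859 13397 155820
14 2633 13623 142197
15 2403 13853 128344
16 2169 14087 114257
17 1930 14326 99931
18 1688 14568 85363
19 1442 14814 70549
20 1192 15064 55485
21 937 15319 40166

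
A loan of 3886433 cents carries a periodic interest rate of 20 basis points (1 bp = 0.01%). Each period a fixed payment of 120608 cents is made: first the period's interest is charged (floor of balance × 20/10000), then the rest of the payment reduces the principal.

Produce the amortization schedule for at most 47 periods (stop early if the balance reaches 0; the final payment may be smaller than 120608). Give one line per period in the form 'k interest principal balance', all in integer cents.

1. interest=⌊3886433·20/10000⌋=7772; principal=120608-7772=112836; balance=3886433-112836=3773597
2. interest=⌊3773597·20/10000⌋=7547; principal=120608-7547=113061; balance=3773597-113061=3660536
3. interest=⌊3660536·20/10000⌋=7321; principal=120608-7321=113287; balance=3660536-113287=3547249
4. interest=⌊3547249·20/10000⌋=7094; principal=120608-7094=113514; balance=3547249-113514=3433735
5. interest=⌊3433735·20/10000⌋=6867; principal=120608-6867=113741; balance=3433735-113741=3319994
6. interest=⌊3319994·20/10000⌋=6639; principal=120608-6639=113969; balance=3319994-113969=3206025
7. interest=⌊3206025·20/10000⌋=6412; principal=120608-6412=114196; balance=3206025-114196=3091829
8. interest=⌊3091829·20/10000⌋=6183; principal=120608-6183=114425; balance=3091829-114425=2977404
9. interest=⌊2977404·20/10000⌋=5954; principal=120608-5954=114654; balance=2977404-114654=2862750
10. interest=⌊2862750·20/10000⌋=5725; principal=120608-5725=114883; balance=2862750-114883=2747867
11. interest=⌊2747867·20/10000⌋=5495; principal=120608-5495=115113; balance=2747867-115113=2632754
12. interest=⌊2632754·20/10000⌋=5265; principal=120608-5265=115343; balance=2632754-115343=2517411
13. interest=⌊2517411·20/10000⌋=5034; principal=120608-5034=115574; balance=2517411-115574=2401837
14. interest=⌊2401837·20/10000⌋=4803; principal=120608-4803=115805; balance=2401837-115805=2286032
15. interest=⌊2286032·20/10000⌋=4572; principal=120608-4572=116036; balance=2286032-116036=2169996
16. interest=⌊2169996·20/10000⌋=4339; principal=120608-4339=116269; balance=2169996-116269=2053727
17. interest=⌊2053727·20/10000⌋=4107; principal=120608-4107=116501; balance=2053727-116501=1937226
18. interest=⌊1937226·20/10000⌋=3874; principal=120608-3874=116734; balance=1937226-116734=1820492
19. interest=⌊1820492·20/10000⌋=3640; principal=120608-3640=116968; balance=1820492-116968=1703524
20. interest=⌊1703524·20/10000⌋=3407; principal=120608-3407=117201; balance=1703524-117201=1586323
21. interest=⌊1586323·20/10000⌋=3172; principal=120608-3172=117436; balance=1586323-117436=1468887
22. interest=⌊1468887·20/10000⌋=2937; principal=120608-2937=117671; balance=1468887-117671=1351216
23. interest=⌊1351216·20/10000⌋=2702; principal=120608-2702=117906; balance=1351216-117906=1233310
24. interest=⌊1233310·20/10000⌋=2466; principal=120608-2466=118142; balance=1233310-118142=1115168
25. interest=⌊1115168·20/10000⌋=2230; principal=120608-2230=118378; balance=1115168-118378=996790
26. interest=⌊996790·20/10000⌋=1993; principal=120608-1993=118615; balance=996790-118615=878175
27. interest=⌊878175·20/10000⌋=1756; principal=120608-1756=118852; balance=878175-118852=759323
28. interest=⌊759323·20/10000⌋=1518; principal=120608-1518=119090; balance=759323-119090=640233
29. interest=⌊640233·20/10000⌋=1280; principal=120608-1280=119328; balance=640233-119328=520905
30. interest=⌊520905·20/10000⌋=1041; principal=120608-1041=119567; balance=520905-119567=401338
31. interest=⌊401338·20/10000⌋=802; principal=120608-802=119806; balance=401338-119806=281532
32. interest=⌊281532·20/10000⌋=563; principal=120608-563=120045; balance=281532-120045=161487
33. interest=⌊161487·20/10000⌋=322; principal=120608-322=120286; balance=161487-120286=41201
34. interest=⌊41201·20/10000⌋=82; principal=min(120608-82,41201)=41201; balance=41201-41201=0

1 7772 112836 3773597
2 7547 113061 3660536
3 7321 113287 3547249
4 7094 113514 3433735
5 6867 113741 3319994
6 6639 113969 3206025
7 6412 114196 3091829
8 6183 114425 2977404
9 5954 114654 2862750
10 5725 114883 2747867
11 5495 115113 2632754
12 5265 115343 2517411
13 5034 115574 2401837
14 4803 115805 2286032
15 4572 116036 2169996
16 4339 116269 2053727
17 4107 116501 1937226
18 3874 116734 1820492
19 3640 116968 1703524
20 3407 117201 1586323
21 3172 117436 1468887
22 2937 117671 1351216
23 2702 117906 1233310
24 2466 118142 1115168
25 2230 118378 996790
26 1993 118615 878175
27 1756 118852 759323
28 1518 119090 640233
29 1280 119328 520905
30 1041 119567 401338
31 802 119806 281532
32 563 120045 161487
33 322 120286 41201
34 82 41201 0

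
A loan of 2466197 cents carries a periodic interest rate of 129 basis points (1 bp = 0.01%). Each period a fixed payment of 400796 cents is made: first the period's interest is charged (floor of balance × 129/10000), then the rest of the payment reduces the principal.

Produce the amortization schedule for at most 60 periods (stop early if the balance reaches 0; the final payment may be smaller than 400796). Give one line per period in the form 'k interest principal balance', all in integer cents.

1 31813 368983 2097214
2 27054 373742 1723472
3 22232 378564 1344908
4 17349 383447 961461
5 12402 388394 573067
6 7392 393404 179663
7 2317 179663 0

1. interest=⌊2466197·129/10000⌋=31813; principal=400796-31813=368983; balance=2466197-368983=2097214
2. interest=⌊2097214·129/10000⌋=27054; principal=400796-27054=373742; balance=2097214-373742=1723472
3. interest=⌊1723472·129/10000⌋=22232; principal=400796-22232=378564; balance=1723472-378564=1344908
4. interest=⌊1344908·129/10000⌋=17349; principal=400796-17349=383447; balance=1344908-383447=961461
5. interest=⌊961461·129/10000⌋=12402; principal=400796-12402=388394; balance=961461-388394=573067
6. interest=⌊573067·129/10000⌋=7392; principal=400796-7392=393404; balance=573067-393404=179663
7. interest=⌊179663·129/10000⌋=2317; principal=min(400796-2317,179663)=179663; balance=179663-179663=0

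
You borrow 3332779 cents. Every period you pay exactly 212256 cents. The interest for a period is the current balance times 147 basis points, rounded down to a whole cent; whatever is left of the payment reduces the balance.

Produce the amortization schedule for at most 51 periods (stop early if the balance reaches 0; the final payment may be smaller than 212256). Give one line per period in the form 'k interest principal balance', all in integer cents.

1 48991 163265 3169514
2 46591 165665 3003849
3 44156 168100 2835749
4 41685 170571 2665178
5 39178 173078 2492100
6 36633 175623 2316477
7 34052 178204 2138273
8 31432 180824 1957449
9 28774 183482 1773967
10 26077 186179 1587788
11 23340 188916 1398872
12 20563 191693 1207179
13 17745 194511 1012668
14 14886 197370 815298
15 11984 200272 615026
16 9040 203216 411810
17 6053 206203 205607
18 3022 205607 0

1. interest=⌊3332779·147/10000⌋=48991; principal=212256-48991=163265; balance=3332779-163265=3169514
2. interest=⌊3169514·147/10000⌋=46591; principal=212256-46591=165665; balance=3169514-165665=3003849
3. interest=⌊3003849·147/10000⌋=44156; principal=212256-44156=168100; balance=3003849-168100=2835749
4. interest=⌊2835749·147/10000⌋=41685; principal=212256-41685=170571; balance=2835749-170571=2665178
5. interest=⌊2665178·147/10000⌋=39178; principal=212256-39178=173078; balance=2665178-173078=2492100
6. interest=⌊2492100·147/10000⌋=36633; principal=212256-36633=175623; balance=2492100-175623=2316477
7. interest=⌊2316477·147/10000⌋=34052; principal=212256-34052=178204; balance=2316477-178204=2138273
8. interest=⌊2138273·147/10000⌋=31432; principal=212256-31432=180824; balance=2138273-180824=1957449
9. interest=⌊1957449·147/10000⌋=28774; principal=212256-28774=183482; balance=1957449-183482=1773967
10. interest=⌊1773967·147/10000⌋=26077; principal=212256-26077=186179; balance=1773967-186179=1587788
11. interest=⌊1587788·147/10000⌋=23340; principal=212256-23340=188916; balance=1587788-188916=1398872
12. interest=⌊1398872·147/10000⌋=20563; principal=212256-20563=191693; balance=1398872-191693=1207179
13. interest=⌊1207179·147/10000⌋=17745; principal=212256-17745=194511; balance=1207179-194511=1012668
14. interest=⌊1012668·147/10000⌋=14886; principal=212256-14886=197370; balance=1012668-197370=815298
15. interest=⌊815298·147/10000⌋=11984; principal=212256-11984=200272; balance=815298-200272=615026
16. interest=⌊615026·147/10000⌋=9040; principal=212256-9040=203216; balance=615026-203216=411810
17. interest=⌊411810·147/10000⌋=6053; principal=212256-6053=206203; balance=411810-206203=205607
18. interest=⌊205607·147/10000⌋=3022; principal=min(212256-3022,205607)=205607; balance=205607-205607=0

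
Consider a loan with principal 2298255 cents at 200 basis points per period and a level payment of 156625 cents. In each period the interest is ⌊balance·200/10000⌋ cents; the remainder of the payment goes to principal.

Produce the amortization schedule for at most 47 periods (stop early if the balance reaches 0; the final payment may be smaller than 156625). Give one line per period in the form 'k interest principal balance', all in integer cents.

1. interest=⌊2298255·200/10000⌋=45965; principal=156625-45965=110660; balance=2298255-110660=2187595
2. interest=⌊2187595·200/10000⌋=43751; principal=156625-43751=112874; balance=2187595-112874=2074721
3. interest=⌊2074721·200/10000⌋=41494; principal=156625-41494=115131; balance=2074721-115131=1959590
4. interest=⌊1959590·200/10000⌋=39191; principal=156625-39191=117434; balance=1959590-117434=1842156
5. interest=⌊1842156·200/10000⌋=36843; principal=156625-36843=119782; balance=1842156-119782=1722374
6. interest=⌊1722374·200/10000⌋=34447; principal=156625-34447=122178; balance=1722374-122178=1600196
7. interest=⌊1600196·200/10000⌋=32003; principal=156625-32003=124622; balance=1600196-124622=1475574
8. interest=⌊1475574·200/10000⌋=29511; principal=156625-29511=127114; balance=1475574-127114=1348460
9. interest=⌊1348460·200/10000⌋=26969; principal=156625-26969=129656; balance=1348460-129656=1218804
10. interest=⌊1218804·200/10000⌋=24376; principal=156625-24376=132249; balance=1218804-132249=1086555
11. interest=⌊1086555·200/10000⌋=21731; principal=156625-21731=134894; balance=1086555-134894=951661
12. interest=⌊951661·200/10000⌋=19033; principal=156625-19033=137592; balance=951661-137592=814069
13. interest=⌊814069·200/10000⌋=16281; principal=156625-16281=140344; balance=814069-140344=673725
14. interest=⌊673725·200/10000⌋=13474; principal=156625-13474=143151; balance=673725-143151=530574
15. interest=⌊530574·200/10000⌋=10611; principal=156625-10611=146014; balance=530574-146014=384560
16. interest=⌊384560·200/10000⌋=7691; principal=156625-7691=148934; balance=384560-148934=235626
17. interest=⌊235626·200/10000⌋=4712; principal=156625-4712=151913; balance=235626-151913=83713
18. interest=⌊83713·200/10000⌋=1674; principal=min(156625-1674,83713)=83713; balance=83713-83713=0

1 45965 110660 2187595
2 43751 112874 2074721
3 41494 115131 1959590
4 39191 117434 1842156
5 36843 119782 1722374
6 34447 122178 1600196
7 32003 124622 1475574
8 29511 127114 1348460
9 26969 129656 1218804
10 24376 132249 1086555
11 21731 134894 951661
12 19033 137592 814069
13 16281 140344 673725
14 13474 143151 530574
15 10611 146014 384560
16 7691 148934 235626
17 4712 151913 83713
18 1674 83713 0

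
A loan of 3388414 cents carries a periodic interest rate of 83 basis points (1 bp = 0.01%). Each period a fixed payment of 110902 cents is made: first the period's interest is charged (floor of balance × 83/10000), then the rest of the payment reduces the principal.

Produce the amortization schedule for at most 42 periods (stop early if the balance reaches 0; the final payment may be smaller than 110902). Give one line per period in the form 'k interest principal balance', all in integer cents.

1 28123 82779 3305635
2 27436 83466 3222169
3 26744 84158 3138011
4 26045 84857 3053154
5 25341 85561 2967593
6 24631 86271 2881322
7 23914 86988 2794334
8 23192 87710 2706624
9 22464 88438 2618186
10 21730 89172 2529014
11 20990 89912 2439102
12 20244 90658 2348444
13 19492 91410 2257034
14 18733 92169 2164865
15 17968 92934 2071931
16 17197 93705 1978226
17 16419 94483 1883743
18 15635 95267 1788476
19 14844 96058 1692418
20 14047 96855 1595563
21 13243 97659 1497904
22 12432 98470 1399434
23 11615 99287 1300147
24 10791 100111 1200036
25 9960 100942 1099094
26 9122 101780 997314
27 8277 102625 894689
28 7425 103477 791212
29 6567 104335 686877
30 5701 105201 581676
31 4827 106075 475601
32 3947 106955 368646
33 3059 107843 260803
34 2164 108738 152065
35 1262 109640 42425
36 352 42425 0

1. interest=⌊3388414·83/10000⌋=28123; principal=110902-28123=82779; balance=3388414-82779=3305635
2. interest=⌊3305635·83/10000⌋=27436; principal=110902-27436=83466; balance=3305635-83466=3222169
3. interest=⌊3222169·83/10000⌋=26744; principal=110902-26744=84158; balance=3222169-84158=3138011
4. interest=⌊3138011·83/10000⌋=26045; principal=110902-26045=84857; balance=3138011-84857=3053154
5. interest=⌊3053154·83/10000⌋=25341; principal=110902-25341=85561; balance=3053154-85561=2967593
6. interest=⌊2967593·83/10000⌋=24631; principal=110902-24631=86271; balance=2967593-86271=2881322
7. interest=⌊2881322·83/10000⌋=23914; principal=110902-23914=86988; balance=2881322-86988=2794334
8. interest=⌊2794334·83/10000⌋=23192; principal=110902-23192=87710; balance=2794334-87710=2706624
9. interest=⌊2706624·83/10000⌋=22464; principal=110902-22464=88438; balance=2706624-88438=2618186
10. interest=⌊2618186·83/10000⌋=21730; principal=110902-21730=89172; balance=2618186-89172=2529014
11. interest=⌊2529014·83/10000⌋=20990; principal=110902-20990=89912; balance=2529014-89912=2439102
12. interest=⌊2439102·83/10000⌋=20244; principal=110902-20244=90658; balance=2439102-90658=2348444
13. interest=⌊2348444·83/10000⌋=19492; principal=110902-19492=91410; balance=2348444-91410=2257034
14. interest=⌊2257034·83/10000⌋=18733; principal=110902-18733=92169; balance=2257034-92169=2164865
15. interest=⌊2164865·83/10000⌋=17968; principal=110902-17968=92934; balance=2164865-92934=2071931
16. interest=⌊2071931·83/10000⌋=17197; principal=110902-17197=93705; balance=2071931-93705=1978226
17. interest=⌊1978226·83/10000⌋=16419; principal=110902-16419=94483; balance=1978226-94483=1883743
18. interest=⌊1883743·83/10000⌋=15635; principal=110902-15635=95267; balance=1883743-95267=1788476
19. interest=⌊1788476·83/10000⌋=14844; principal=110902-14844=96058; balance=1788476-96058=1692418
20. interest=⌊1692418·83/10000⌋=14047; principal=110902-14047=96855; balance=1692418-96855=1595563
21. interest=⌊1595563·83/10000⌋=13243; principal=110902-13243=97659; balance=1595563-97659=1497904
22. interest=⌊1497904·83/10000⌋=12432; principal=110902-12432=98470; balance=1497904-98470=1399434
23. interest=⌊1399434·83/10000⌋=11615; principal=110902-11615=99287; balance=1399434-99287=1300147
24. interest=⌊1300147·83/10000⌋=10791; principal=110902-10791=100111; balance=1300147-100111=1200036
25. interest=⌊1200036·83/10000⌋=9960; principal=110902-9960=100942; balance=1200036-100942=1099094
26. interest=⌊1099094·83/10000⌋=9122; principal=110902-9122=101780; balance=1099094-101780=997314
27. interest=⌊997314·83/10000⌋=8277; principal=110902-8277=102625; balance=997314-102625=894689
28. interest=⌊894689·83/10000⌋=7425; principal=110902-7425=103477; balance=894689-103477=791212
29. interest=⌊791212·83/10000⌋=6567; principal=110902-6567=104335; balance=791212-104335=686877
30. interest=⌊686877·83/10000⌋=5701; principal=110902-5701=105201; balance=686877-105201=581676
31. interest=⌊581676·83/10000⌋=4827; principal=110902-4827=106075; balance=581676-106075=475601
32. interest=⌊475601·83/10000⌋=3947; principal=110902-3947=106955; balance=475601-106955=368646
33. interest=⌊368646·83/10000⌋=3059; principal=110902-3059=107843; balance=368646-107843=260803
34. interest=⌊260803·83/10000⌋=2164; principal=110902-2164=108738; balance=260803-108738=152065
35. interest=⌊152065·83/10000⌋=1262; principal=110902-1262=109640; balance=152065-109640=42425
36. interest=⌊42425·83/10000⌋=352; principal=min(110902-352,42425)=42425; balance=42425-42425=0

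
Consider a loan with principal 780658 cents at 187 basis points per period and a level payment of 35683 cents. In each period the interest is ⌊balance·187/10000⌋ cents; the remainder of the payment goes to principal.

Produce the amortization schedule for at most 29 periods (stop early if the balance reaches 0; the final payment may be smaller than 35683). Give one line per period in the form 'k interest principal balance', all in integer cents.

1 14598 21085 759573
2 14204 21479 738094
3 13802 21881 716213
4 13393 22290 693923
5 12976 22707 671216
6 12551 23132 648084
7 12119 23564 624520
8 11678 24005 600515
9 11229 24454 576061
10 10772 24911 551150
11 10306 25377 525773
12 9831 25852 499921
13 9348 26335 473586
14 8856 26827 446759
15 8354 27329 419430
16 7843 27840 391590
17 7322 28361 363229
18 6792 28891 334338
19 6252 29431 304907
20 5701 29982 274925
21 5141 30542 244383
22 4569 31114 213269
23 3988 31695 181574
24 3395 32288 149286
25 2791 32892 116394
26 2176 33507 82887
27 1549 34134 48753
28 911 34772 13981
29 261 13981 0

1. interest=⌊780658·187/10000⌋=14598; principal=35683-14598=21085; balance=780658-21085=759573
2. interest=⌊759573·187/10000⌋=14204; principal=35683-14204=21479; balance=759573-21479=738094
3. interest=⌊738094·187/10000⌋=13802; principal=35683-13802=21881; balance=738094-21881=716213
4. interest=⌊716213·187/10000⌋=13393; principal=35683-13393=22290; balance=716213-22290=693923
5. interest=⌊693923·187/10000⌋=12976; principal=35683-12976=22707; balance=693923-22707=671216
6. interest=⌊671216·187/10000⌋=12551; principal=35683-12551=23132; balance=671216-23132=648084
7. interest=⌊648084·187/10000⌋=12119; principal=35683-12119=23564; balance=648084-23564=624520
8. interest=⌊624520·187/10000⌋=11678; principal=35683-11678=24005; balance=624520-24005=600515
9. interest=⌊600515·187/10000⌋=11229; principal=35683-11229=24454; balance=600515-24454=576061
10. interest=⌊576061·187/10000⌋=10772; principal=35683-10772=24911; balance=576061-24911=551150
11. interest=⌊551150·187/10000⌋=10306; principal=35683-10306=25377; balance=551150-25377=525773
12. interest=⌊525773·187/10000⌋=9831; principal=35683-9831=25852; balance=525773-25852=499921
13. interest=⌊499921·187/10000⌋=9348; principal=35683-9348=26335; balance=499921-26335=473586
14. interest=⌊473586·187/10000⌋=8856; principal=35683-8856=26827; balance=473586-26827=446759
15. interest=⌊446759·187/10000⌋=8354; principal=35683-8354=27329; balance=446759-27329=419430
16. interest=⌊419430·187/10000⌋=7843; principal=35683-7843=27840; balance=419430-27840=391590
17. interest=⌊391590·187/10000⌋=7322; principal=35683-7322=28361; balance=391590-28361=363229
18. interest=⌊363229·187/10000⌋=6792; principal=35683-6792=28891; balance=363229-28891=334338
19. interest=⌊334338·187/10000⌋=6252; principal=35683-6252=29431; balance=334338-29431=304907
20. interest=⌊304907·187/10000⌋=5701; principal=35683-5701=29982; balance=304907-29982=274925
21. interest=⌊274925·187/10000⌋=5141; principal=35683-5141=30542; balance=274925-30542=244383
22. interest=⌊244383·187/10000⌋=4569; principal=35683-4569=31114; balance=244383-31114=213269
23. interest=⌊213269·187/10000⌋=3988; principal=35683-3988=31695; balance=213269-31695=181574
24. interest=⌊181574·187/10000⌋=3395; principal=35683-3395=32288; balance=181574-32288=149286
25. interest=⌊149286·187/10000⌋=2791; principal=35683-2791=32892; balance=149286-32892=116394
26. interest=⌊116394·187/10000⌋=2176; principal=35683-2176=33507; balance=116394-33507=82887
27. interest=⌊82887·187/10000⌋=1549; principal=35683-1549=34134; balance=82887-34134=48753
28. interest=⌊48753·187/10000⌋=911; principal=35683-911=34772; balance=48753-34772=13981
29. interest=⌊13981·187/10000⌋=261; principal=min(35683-261,13981)=13981; balance=13981-13981=0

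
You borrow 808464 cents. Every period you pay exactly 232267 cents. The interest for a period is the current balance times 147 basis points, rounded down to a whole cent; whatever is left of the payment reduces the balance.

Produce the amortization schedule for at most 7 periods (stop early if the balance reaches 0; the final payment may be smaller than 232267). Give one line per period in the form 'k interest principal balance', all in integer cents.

1 11884 220383 588081
2 8644 223623 364458
3 5357 226910 137548
4 2021 137548 0

1. interest=⌊808464·147/10000⌋=11884; principal=232267-11884=220383; balance=808464-220383=588081
2. interest=⌊588081·147/10000⌋=8644; principal=232267-8644=223623; balance=588081-223623=364458
3. interest=⌊364458·147/10000⌋=5357; principal=232267-5357=226910; balance=364458-226910=137548
4. interest=⌊137548·147/10000⌋=2021; principal=min(232267-2021,137548)=137548; balance=137548-137548=0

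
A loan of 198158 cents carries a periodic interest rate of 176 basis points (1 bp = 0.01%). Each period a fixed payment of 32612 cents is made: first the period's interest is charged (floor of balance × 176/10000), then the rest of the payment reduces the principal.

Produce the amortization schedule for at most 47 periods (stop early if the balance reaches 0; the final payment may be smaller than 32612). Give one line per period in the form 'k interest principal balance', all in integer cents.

1. interest=⌊198158·176/10000⌋=3487; principal=32612-3487=29125; balance=198158-29125=169033
2. interest=⌊169033·176/10000⌋=2974; principal=32612-2974=29638; balance=169033-29638=139395
3. interest=⌊139395·176/10000⌋=2453; principal=32612-2453=30159; balance=139395-30159=109236
4. interest=⌊109236·176/10000⌋=1922; principal=32612-1922=30690; balance=109236-30690=78546
5. interest=⌊78546·176/10000⌋=1382; principal=32612-1382=31230; balance=78546-31230=47316
6. interest=⌊47316·176/10000⌋=832; principal=32612-832=31780; balance=47316-31780=15536
7. interest=⌊15536·176/10000⌋=273; principal=min(32612-273,15536)=15536; balance=15536-15536=0

1 3487 29125 169033
2 2974 29638 139395
3 2453 30159 109236
4 1922 30690 78546
5 1382 31230 47316
6 832 31780 15536
7 273 15536 0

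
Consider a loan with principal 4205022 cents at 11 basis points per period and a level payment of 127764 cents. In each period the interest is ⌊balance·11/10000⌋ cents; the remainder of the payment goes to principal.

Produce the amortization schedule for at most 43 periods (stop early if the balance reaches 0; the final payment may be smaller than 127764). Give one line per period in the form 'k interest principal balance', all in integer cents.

1. interest=⌊4205022·11/10000⌋=4625; principal=127764-4625=123139; balance=4205022-123139=4081883
2. interest=⌊4081883·11/10000⌋=4490; principal=127764-4490=123274; balance=4081883-123274=3958609
3. interest=⌊3958609·11/10000⌋=4354; principal=127764-4354=123410; balance=3958609-123410=3835199
4. interest=⌊3835199·11/10000⌋=4218; principal=127764-4218=123546; balance=3835199-123546=3711653
5. interest=⌊3711653·11/10000⌋=4082; principal=127764-4082=123682; balance=3711653-123682=3587971
6. interest=⌊3587971·11/10000⌋=3946; principal=127764-3946=123818; balance=3587971-123818=3464153
7. interest=⌊3464153·11/10000⌋=3810; principal=127764-3810=123954; balance=3464153-123954=3340199
8. interest=⌊3340199·11/10000⌋=3674; principal=127764-3674=124090; balance=3340199-124090=3216109
9. interest=⌊3216109·11/10000⌋=3537; principal=127764-3537=124227; balance=3216109-124227=3091882
10. interest=⌊3091882·11/10000⌋=3401; principal=127764-3401=124363; balance=3091882-124363=2967519
11. interest=⌊2967519·11/10000⌋=3264; principal=127764-3264=124500; balance=2967519-124500=2843019
12. interest=⌊2843019·11/10000⌋=3127; principal=127764-3127=124637; balance=2843019-124637=2718382
13. interest=⌊2718382·11/10000⌋=2990; principal=127764-2990=124774; balance=2718382-124774=2593608
14. interest=⌊2593608·11/10000⌋=2852; principal=127764-2852=124912; balance=2593608-124912=2468696
15. interest=⌊2468696·11/10000⌋=2715; principal=127764-2715=125049; balance=2468696-125049=2343647
16. interest=⌊2343647·11/10000⌋=2578; principal=127764-2578=125186; balance=2343647-125186=2218461
17. interest=⌊2218461·11/10000⌋=2440; principal=127764-2440=125324; balance=2218461-125324=2093137
18. interest=⌊2093137·11/10000⌋=2302; principal=127764-2302=125462; balance=2093137-125462=1967675
19. interest=⌊1967675·11/10000⌋=2164; principal=127764-2164=125600; balance=1967675-125600=1842075
20. interest=⌊1842075·11/10000⌋=2026; principal=127764-2026=125738; balance=1842075-125738=1716337
21. interest=⌊1716337·11/10000⌋=1887; principal=127764-1887=125877; balance=1716337-125877=1590460
22. interest=⌊1590460·11/10000⌋=1749; principal=127764-1749=126015; balance=1590460-126015=1464445
23. interest=⌊1464445·11/10000⌋=1610; principal=127764-1610=126154; balance=1464445-126154=1338291
24. interest=⌊1338291·11/10000⌋=1472; principal=127764-1472=126292; balance=1338291-126292=1211999
25. interest=⌊1211999·11/10000⌋=1333; principal=127764-1333=126431; balance=1211999-126431=1085568
26. interest=⌊1085568·11/10000⌋=1194; principal=127764-1194=126570; balance=1085568-126570=958998
27. interest=⌊958998·11/10000⌋=1054; principal=127764-1054=126710; balance=958998-126710=832288
28. interest=⌊832288·11/10000⌋=915; principal=127764-915=126849; balance=832288-126849=705439
29. interest=⌊705439·11/10000⌋=775; principal=127764-775=126989; balance=705439-126989=578450
30. interest=⌊578450·11/10000⌋=636; principal=127764-636=127128; balance=578450-127128=451322
31. interest=⌊451322·11/10000⌋=496; principal=127764-496=127268; balance=451322-127268=324054
32. interest=⌊324054·11/10000⌋=356; principal=127764-356=127408; balance=324054-127408=196646
33. interest=⌊196646·11/10000⌋=216; principal=127764-216=127548; balance=196646-127548=69098
34. interest=⌊69098·11/10000⌋=76; principal=min(127764-76,69098)=69098; balance=69098-69098=0

1 4625 123139 4081883
2 4490 123274 3958609
3 4354 123410 3835199
4 4218 123546 3711653
5 4082 123682 3587971
6 3946 123818 3464153
7 3810 123954 3340199
8 3674 124090 3216109
9 3537 124227 3091882
10 3401 124363 2967519
11 3264 124500 2843019
12 3127 124637 2718382
13 2990 124774 2593608
14 2852 124912 2468696
15 2715 125049 2343647
16 2578 125186 2218461
17 2440 125324 2093137
18 2302 125462 1967675
19 2164 125600 1842075
20 2026 125738 1716337
21 1887 125877 1590460
22 1749 126015 1464445
23 1610 126154 1338291
24 1472 126292 1211999
25 1333 126431 1085568
26 1194 126570 958998
27 1054 126710 832288
28 915 126849 705439
29 775 126989 578450
30 636 127128 451322
31 496 127268 324054
32 356 127408 196646
33 216 127548 69098
34 76 69098 0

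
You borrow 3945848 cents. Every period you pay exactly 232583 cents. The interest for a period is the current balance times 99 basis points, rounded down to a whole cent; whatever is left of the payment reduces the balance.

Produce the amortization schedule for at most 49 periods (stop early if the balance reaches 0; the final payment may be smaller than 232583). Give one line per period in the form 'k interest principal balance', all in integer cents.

1. interest=⌊3945848·99/10000⌋=39063; principal=232583-39063=193520; balance=3945848-193520=3752328
2. interest=⌊3752328·99/10000⌋=37148; principal=232583-37148=195435; balance=3752328-195435=3556893
3. interest=⌊3556893·99/10000⌋=35213; principal=232583-35213=197370; balance=3556893-197370=3359523
4. interest=⌊3359523·99/10000⌋=33259; principal=232583-33259=199324; balance=3359523-199324=3160199
5. interest=⌊3160199·99/10000⌋=31285; principal=232583-31285=201298; balance=3160199-201298=2958901
6. interest=⌊2958901·99/10000⌋=29293; principal=232583-29293=203290; balance=2958901-203290=2755611
7. interest=⌊2755611·99/10000⌋=27280; principal=232583-27280=205303; balance=2755611-205303=2550308
8. interest=⌊2550308·99/10000⌋=25248; principal=232583-25248=207335; balance=2550308-207335=2342973
9. interest=⌊2342973·99/10000⌋=23195; principal=232583-23195=209388; balance=2342973-209388=2133585
10. interest=⌊2133585·99/10000⌋=21122; principal=232583-21122=211461; balance=2133585-211461=1922124
11. interest=⌊1922124·99/10000⌋=19029; principal=232583-19029=213554; balance=1922124-213554=1708570
12. interest=⌊1708570·99/10000⌋=16914; principal=232583-16914=215669; balance=1708570-215669=1492901
13. interest=⌊1492901·99/10000⌋=14779; principal=232583-14779=217804; balance=1492901-217804=1275097
14. interest=⌊1275097·99/10000⌋=12623; principal=232583-12623=219960; balance=1275097-219960=1055137
15. interest=⌊1055137·99/10000⌋=10445; principal=232583-10445=222138; balance=1055137-222138=832999
16. interest=⌊832999·99/10000⌋=8246; principal=232583-8246=224337; balance=832999-224337=608662
17. interest=⌊608662·99/10000⌋=6025; principal=232583-6025=226558; balance=608662-226558=382104
18. interest=⌊382104·99/10000⌋=3782; principal=232583-3782=228801; balance=382104-228801=153303
19. interest=⌊153303·99/10000⌋=1517; principal=min(232583-1517,153303)=153303; balance=153303-153303=0

1 39063 193520 3752328
2 37148 195435 3556893
3 35213 197370 3359523
4 33259 199324 3160199
5 31285 201298 2958901
6 29293 203290 2755611
7 27280 205303 2550308
8 25248 207335 2342973
9 23195 209388 2133585
10 21122 211461 1922124
11 19029 213554 1708570
12 16914 215669 1492901
13 14779 217804 1275097
14 12623 219960 1055137
15 10445 222138 832999
16 8246 224337 608662
17 6025 226558 382104
18 3782 228801 153303
19 1517 153303 0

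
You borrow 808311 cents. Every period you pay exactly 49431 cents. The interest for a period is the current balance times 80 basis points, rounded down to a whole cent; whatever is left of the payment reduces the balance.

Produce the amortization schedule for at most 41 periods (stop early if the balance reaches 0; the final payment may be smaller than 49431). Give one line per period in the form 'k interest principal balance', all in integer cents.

1. interest=⌊808311·80/10000⌋=6466; principal=49431-6466=42965; balance=808311-42965=765346
2. interest=⌊765346·80/10000⌋=6122; principal=49431-6122=43309; balance=765346-43309=722037
3. interest=⌊722037·80/10000⌋=5776; principal=49431-5776=43655; balance=722037-43655=678382
4. interest=⌊678382·80/10000⌋=5427; principal=49431-5427=44004; balance=678382-44004=634378
5. interest=⌊634378·80/10000⌋=5075; principal=49431-5075=44356; balance=634378-44356=590022
6. interest=⌊590022·80/10000⌋=4720; principal=49431-4720=44711; balance=590022-44711=545311
7. interest=⌊545311·80/10000⌋=4362; principal=49431-4362=45069; balance=545311-45069=500242
8. interest=⌊500242·80/10000⌋=4001; principal=49431-4001=45430; balance=500242-45430=454812
9. interest=⌊454812·80/10000⌋=3638; principal=49431-3638=45793; balance=454812-45793=409019
10. interest=⌊409019·80/10000⌋=3272; principal=49431-3272=46159; balance=409019-46159=362860
11. interest=⌊362860·80/10000⌋=2902; principal=49431-2902=46529; balance=362860-46529=316331
12. interest=⌊316331·80/10000⌋=2530; principal=49431-2530=46901; balance=316331-46901=269430
13. interest=⌊269430·80/10000⌋=2155; principal=49431-2155=47276; balance=269430-47276=222154
14. interest=⌊222154·80/10000⌋=1777; principal=49431-1777=47654; balance=222154-47654=174500
15. interest=⌊174500·80/10000⌋=1396; principal=49431-1396=48035; balance=174500-48035=126465
16. interest=⌊126465·80/10000⌋=1011; principal=49431-1011=48420; balance=126465-48420=78045
17. interest=⌊78045·80/10000⌋=624; principal=49431-624=48807; balance=78045-48807=29238
18. interest=⌊29238·80/10000⌋=233; principal=min(49431-233,29238)=29238; balance=29238-29238=0

1 6466 42965 765346
2 6122 43309 722037
3 5776 43655 678382
4 5427 44004 634378
5 5075 44356 590022
6 4720 44711 545311
7 4362 45069 500242
8 4001 45430 454812
9 3638 45793 409019
10 3272 46159 362860
11 2902 46529 316331
12 2530 46901 269430
13 2155 47276 222154
14 1777 47654 174500
15 1396 48035 126465
16 1011 48420 78045
17 624 48807 29238
18 233 29238 0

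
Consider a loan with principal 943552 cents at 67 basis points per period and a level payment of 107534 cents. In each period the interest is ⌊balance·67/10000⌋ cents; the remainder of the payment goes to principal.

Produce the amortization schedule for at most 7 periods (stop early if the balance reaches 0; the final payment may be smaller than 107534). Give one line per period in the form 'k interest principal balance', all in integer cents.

1. interest=⌊943552·67/10000⌋=6321; principal=107534-6321=101213; balance=943552-101213=842339
2. interest=⌊842339·67/10000⌋=5643; principal=107534-5643=101891; balance=842339-101891=740448
3. interest=⌊740448·67/10000⌋=4961; principal=107534-4961=102573; balance=740448-102573=637875
4. interest=⌊637875·67/10000⌋=4273; principal=107534-4273=103261; balance=637875-103261=534614
5. interest=⌊534614·67/10000⌋=3581; principal=107534-3581=103953; balance=534614-103953=430661
6. interest=⌊430661·67/10000⌋=2885; principal=107534-2885=104649; balance=430661-104649=326012
7. interest=⌊326012·67/10000⌋=2184; principal=107534-2184=105350; balance=326012-105350=220662

1 6321 101213 842339
2 5643 101891 740448
3 4961 102573 637875
4 4273 103261 534614
5 3581 103953 430661
6 2885 104649 326012
7 2184 105350 220662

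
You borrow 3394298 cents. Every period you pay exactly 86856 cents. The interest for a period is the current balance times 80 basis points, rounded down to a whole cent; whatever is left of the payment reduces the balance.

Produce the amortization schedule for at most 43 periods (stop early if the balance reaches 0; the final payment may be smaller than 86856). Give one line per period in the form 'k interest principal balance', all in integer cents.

1 27154 59702 3334596
2 26676 60180 3274416
3 26195 60661 3213755
4 25710 61146 3152609
5 25220 61636 3090973
6 24727 62129 3028844
7 24230 62626 2966218
8 23729 63127 2903091
9 23224 63632 2839459
10 22715 64141 2775318
11 22202 64654 2710664
12 21685 65171 2645493
13 21163 65693 2579800
14 20638 66218 2513582
15 20108 66748 2446834
16 19574 67282 2379552
17 19036 67820 2311732
18 18493 68363 2243369
19 17946 68910 2174459
20 17395 69461 2104998
21 16839 70017 2034981
22 16279 70577 1964404
23 15715 71141 1893263
24 15146 71710 1821553
25 14572 72284 1749269
26 13994 72862 1676407
27 13411 73445 1602962
28 12823 74033 1528929
29 12231 74625 1454304
30 11634 75222 1379082
31 11032 75824 1303258
32 10426 76430 1226828
33 9814 77042 1149786
34 9198 77658 1072128
35 8577 78279 993849
36 7950 78906 914943
37 7319 79537 835406
38 6683 80173 755233
39 6041 80815 674418
40 5395 81461 592957
41 4743 82113 510844
42 4086 82770 428074
43 3424 83432 344642

1. interest=⌊3394298·80/10000⌋=27154; principal=86856-27154=59702; balance=3394298-59702=3334596
2. interest=⌊3334596·80/10000⌋=26676; principal=86856-26676=60180; balance=3334596-60180=3274416
3. interest=⌊3274416·80/10000⌋=26195; principal=86856-26195=60661; balance=3274416-60661=3213755
4. interest=⌊3213755·80/10000⌋=25710; principal=86856-25710=61146; balance=3213755-61146=3152609
5. interest=⌊3152609·80/10000⌋=25220; principal=86856-25220=61636; balance=3152609-61636=3090973
6. interest=⌊3090973·80/10000⌋=24727; principal=86856-24727=62129; balance=3090973-62129=3028844
7. interest=⌊3028844·80/10000⌋=24230; principal=86856-24230=62626; balance=3028844-62626=2966218
8. interest=⌊2966218·80/10000⌋=23729; principal=86856-23729=63127; balance=2966218-63127=2903091
9. interest=⌊2903091·80/10000⌋=23224; principal=86856-23224=63632; balance=2903091-63632=2839459
10. interest=⌊2839459·80/10000⌋=22715; principal=86856-22715=64141; balance=2839459-64141=2775318
11. interest=⌊2775318·80/10000⌋=22202; principal=86856-22202=64654; balance=2775318-64654=2710664
12. interest=⌊2710664·80/10000⌋=21685; principal=86856-21685=65171; balance=2710664-65171=2645493
13. interest=⌊2645493·80/10000⌋=21163; principal=86856-21163=65693; balance=2645493-65693=2579800
14. interest=⌊2579800·80/10000⌋=20638; principal=86856-20638=66218; balance=2579800-66218=2513582
15. interest=⌊2513582·80/10000⌋=20108; principal=86856-20108=66748; balance=2513582-66748=2446834
16. interest=⌊2446834·80/10000⌋=19574; principal=86856-19574=67282; balance=2446834-67282=2379552
17. interest=⌊2379552·80/10000⌋=19036; principal=86856-19036=67820; balance=2379552-67820=2311732
18. interest=⌊2311732·80/10000⌋=18493; principal=86856-18493=68363; balance=2311732-68363=2243369
19. interest=⌊2243369·80/10000⌋=17946; principal=86856-17946=68910; balance=2243369-68910=2174459
20. interest=⌊2174459·80/10000⌋=17395; principal=86856-17395=69461; balance=2174459-69461=2104998
21. interest=⌊2104998·80/10000⌋=16839; principal=86856-16839=70017; balance=2104998-70017=2034981
22. interest=⌊2034981·80/10000⌋=16279; principal=86856-16279=70577; balance=2034981-70577=1964404
23. interest=⌊1964404·80/10000⌋=15715; principal=86856-15715=71141; balance=1964404-71141=1893263
24. interest=⌊1893263·80/10000⌋=15146; principal=86856-15146=71710; balance=1893263-71710=1821553
25. interest=⌊1821553·80/10000⌋=14572; principal=86856-14572=72284; balance=1821553-72284=1749269
26. interest=⌊1749269·80/10000⌋=13994; principal=86856-13994=72862; balance=1749269-72862=1676407
27. interest=⌊1676407·80/10000⌋=13411; principal=86856-13411=73445; balance=1676407-73445=1602962
28. interest=⌊1602962·80/10000⌋=12823; principal=86856-12823=74033; balance=1602962-74033=1528929
29. interest=⌊1528929·80/10000⌋=12231; principal=86856-12231=74625; balance=1528929-74625=1454304
30. interest=⌊1454304·80/10000⌋=11634; principal=86856-11634=75222; balance=1454304-75222=1379082
31. interest=⌊1379082·80/10000⌋=11032; principal=86856-11032=75824; balance=1379082-75824=1303258
32. interest=⌊1303258·80/10000⌋=10426; principal=86856-10426=76430; balance=1303258-76430=1226828
33. interest=⌊1226828·80/10000⌋=9814; principal=86856-9814=77042; balance=1226828-77042=1149786
34. interest=⌊1149786·80/10000⌋=9198; principal=86856-9198=77658; balance=1149786-77658=1072128
35. interest=⌊1072128·80/10000⌋=8577; principal=86856-8577=78279; balance=1072128-78279=993849
36. interest=⌊993849·80/10000⌋=7950; principal=86856-7950=78906; balance=993849-78906=914943
37. interest=⌊914943·80/10000⌋=7319; principal=86856-7319=79537; balance=914943-79537=835406
38. interest=⌊835406·80/10000⌋=6683; principal=86856-6683=80173; balance=835406-80173=755233
39. interest=⌊755233·80/10000⌋=6041; principal=86856-6041=80815; balance=755233-80815=674418
40. interest=⌊674418·80/10000⌋=5395; principal=86856-5395=81461; balance=674418-81461=592957
41. interest=⌊592957·80/10000⌋=4743; principal=86856-4743=82113; balance=592957-82113=510844
42. interest=⌊510844·80/10000⌋=4086; principal=86856-4086=82770; balance=510844-82770=428074
43. interest=⌊428074·80/10000⌋=3424; principal=86856-3424=83432; balance=428074-83432=344642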